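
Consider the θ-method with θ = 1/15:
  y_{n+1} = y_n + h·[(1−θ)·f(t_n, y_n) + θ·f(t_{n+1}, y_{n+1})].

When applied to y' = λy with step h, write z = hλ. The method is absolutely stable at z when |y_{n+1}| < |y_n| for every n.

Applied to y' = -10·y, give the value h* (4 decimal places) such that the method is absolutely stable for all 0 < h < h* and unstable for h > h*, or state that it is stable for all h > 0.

On y'=λy, z=hλ:
  y_{n+1} = y_n + z·[14/15·y_n + 1/15·y_{n+1}] ⇒ (1 − 1/15z)y_{n+1} = (1 + 14/15z)y_n
  so R(z) = (1 + 14/15z)/(1 − 1/15z).

Find x<0 with |R(x)|<1.
x=-1.61: |R|=0.4539
R=−1: 1+14/15x = −1+1/15x ⇒ -13/15x=2 ⇒ x=2/(-13/15)=-2.3077
Confirm numerically:
  x=-2.187: |R|=0.90871 <1
  x=-1.893: |R|=0.68087 <1
  x=-1.341: |R|=0.23095 <1
  x=-0.973: |R|=0.08627 <1
  x=-2.886: |R|=1.42033 >1
  x=-2.544: |R|=1.17510 >1
  x=-2.530: |R|=1.16486 >1
So |R|<1 on (-2.3077, 0).

(-2.3077,0); λ=-10 ⇒ h* = (30/13)/10 = 0.2308.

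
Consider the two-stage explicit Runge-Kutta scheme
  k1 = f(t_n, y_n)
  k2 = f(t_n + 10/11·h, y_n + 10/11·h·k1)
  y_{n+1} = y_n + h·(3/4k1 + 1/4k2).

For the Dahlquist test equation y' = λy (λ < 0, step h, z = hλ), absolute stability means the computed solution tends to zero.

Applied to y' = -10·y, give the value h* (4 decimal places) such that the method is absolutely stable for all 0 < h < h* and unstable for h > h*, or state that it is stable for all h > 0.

(-4.4000,0); λ=-10 ⇒ h* = (22/5)/10 = 0.4400.

On y'=λy, z=hλ:
  k1=λy_n ⇒ h·k1=z·y_n;  k2=λ(1+10/11z)y_n ⇒ h·k2=z(1+10/11z)y_n
  y_{n+1}/y_n = 1 + 3/4z + 1/4z(1+10/11z) = 1 + z + 5/22z²
  ⇒ R(z) = 1 + z + 5/22z².

Need |R(x)|<1, x<0.
x=-1.5: |R|=0.0114
R=1: x+5/22x²=0 ⇒ x=−22/5=-4.4000; min R=1−1/(4·5/22)=-0.1000>−1
Confirm numerically:
  x=-4.243: |R|=0.84860 <1
  x=-3.647: |R|=0.37587 <1
  x=-2.992: |R|=0.04256 <1
  x=-4.935: |R|=1.60005 >1
  x=-4.797: |R|=1.43282 >1
  x=-4.691: |R|=1.31025 >1
Stable set (-4.4000, 0).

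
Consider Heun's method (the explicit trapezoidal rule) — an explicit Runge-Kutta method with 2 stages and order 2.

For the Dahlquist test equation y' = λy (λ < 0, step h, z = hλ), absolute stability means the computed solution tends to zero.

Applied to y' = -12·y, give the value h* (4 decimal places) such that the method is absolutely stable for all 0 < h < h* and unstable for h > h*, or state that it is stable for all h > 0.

On y'=λy, z=hλ:
  order 2, 2-stage ⇒ R(z)=1+z+z^2/2
  (e.g. R(-1.58)=0.66820, |R|=0.66820)

Boundary: |R(x)|=1, x<0.
x=-1.58: |R|=0.6682
|R(-2.21)|=1.2320 |R(-1.6)|=0.6800 |R(-0.53)|=0.6104
Bisect:
  x_lo=-2.8057 |R|=2.1302  x_hi=-0.1244 |R|=0.8833
  mid=-1.46505 |R|=0.60813 →hi
  mid=-2.13537 |R|=1.14453 →lo
  mid=-1.80021 |R|=0.82017 →hi
  mid=-1.96779 |R|=0.96831 →hi
  mid=-2.05158 |R|=1.05291 →lo
  mid=-2.00968 |R|=1.00973 →lo
  mid=-1.98873 |R|=0.98880 →hi
  mid=-1.99921 |R|=0.99921 →hi
  ...
  [-2.00003,-1.99986] ⇒ x*=-2.0000
Interval (-2.0000, 0).

(-2.0000,0); λ=-12 ⇒ h* = 0.1667.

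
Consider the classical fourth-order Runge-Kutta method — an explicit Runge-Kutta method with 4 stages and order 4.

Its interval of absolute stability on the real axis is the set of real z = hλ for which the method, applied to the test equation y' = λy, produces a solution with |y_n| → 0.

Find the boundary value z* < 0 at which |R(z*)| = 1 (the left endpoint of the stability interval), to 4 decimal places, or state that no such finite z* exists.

On y'=λy, z=hλ:
  order 4, 4-stage ⇒ R(z)=1+z+z^2/2+z^3/6+z^4/24
  (e.g. R(-1.52)=0.27231, |R|=0.27231)

Boundary: |R(x)|=1, x<0.
x=-1.52: |R|=0.2723
|R(-2.49)|=0.6387 |R(-2.11)|=0.3763 |R(-1.74)|=0.2777
Bisect:
  x_lo=-3.2980 |R|=2.0911  x_hi=-0.3298 |R|=0.7191
  mid=-1.81390 |R|=0.28759 →hi
  mid=-2.55594 |R|=0.70579 →hi
  mid=-2.92695 |R|=1.23545 →lo
  mid=-2.74144 |R|=0.93588 →hi
  mid=-2.83420 |R|=1.07627 →lo
  mid=-2.78782 |R|=1.00382 →lo
  mid=-2.76463 |R|=0.96929 →hi
  mid=-2.77623 |R|=0.98642 →hi
  ...
  [-2.78547,-2.78529] ⇒ x*=-2.7853
So |R|<1 on (-2.7853, 0).

left endpoint -2.7853.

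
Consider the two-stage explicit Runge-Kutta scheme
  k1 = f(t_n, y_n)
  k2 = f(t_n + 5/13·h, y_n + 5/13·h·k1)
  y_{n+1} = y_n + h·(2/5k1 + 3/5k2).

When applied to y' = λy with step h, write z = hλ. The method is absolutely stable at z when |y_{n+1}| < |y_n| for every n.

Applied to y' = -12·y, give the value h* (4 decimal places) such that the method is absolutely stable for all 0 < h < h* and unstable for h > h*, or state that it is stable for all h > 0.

With y'=λy (z=hλ):
  k1=λy_n ⇒ h·k1=z·y_n;  k2=λ(1+5/13z)y_n ⇒ h·k2=z(1+5/13z)y_n
  y_{n+1}/y_n = 1 + 2/5z + 3/5z(1+5/13z) = 1 + z + 3/13z²
  R(z) = 1 + z + 3/13z².

Solve |R(x)|<1 on ℝ⁻.
x=-0.44: |R|=0.6047
R=1: x+3/13x²=0 ⇒ x=−13/3=-4.3333; min R=1−1/(4·3/13)=-0.0833>−1
Confirm numerically:
  x=-3.376: |R|=0.25416 <1
  x=-2.946: |R|=0.05683 <1
  x=-2.547: |R|=0.04995 <1
  x=-2.046: |R|=0.07997 <1
  x=-4.816: |R|=1.53643 >1
  x=-4.746: |R|=1.45197 >1
  x=-4.474: |R|=1.14523 >1
Interval (-4.3333, 0).

(-4.3333,0); λ=-12 ⇒ h* = (13/3)/12 = 0.3611.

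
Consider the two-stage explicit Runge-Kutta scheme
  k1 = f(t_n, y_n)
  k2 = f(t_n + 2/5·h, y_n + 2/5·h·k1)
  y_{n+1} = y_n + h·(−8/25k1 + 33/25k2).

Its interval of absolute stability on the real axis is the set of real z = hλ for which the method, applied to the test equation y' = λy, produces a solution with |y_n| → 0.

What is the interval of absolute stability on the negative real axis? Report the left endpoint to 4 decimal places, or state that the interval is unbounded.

Set f=λy, z=hλ:
  k1=λy_n ⇒ h·k1=z·y_n;  k2=λ(1+2/5z)y_n ⇒ h·k2=z(1+2/5z)y_n
  y_{n+1}/y_n = 1 − 8/25z + 33/25z(1+2/5z) = 1 + z + 66/125z²
  Hence R(z) = 1 + z + 66/125z².

Boundary: |R(x)|=1, x<0.
x=-0.74: |R|=0.5491
R=1: x+66/125x²=0 ⇒ x=−125/66=-1.8939; min R=1−1/(4·66/125)=0.5265>−1
Confirm numerically:
  x=-1.866: |R|=0.97247 <1
  x=-1.382: |R|=0.62644 <1
  x=-1.121: |R|=0.54251 <1
  x=-2.088: |R|=1.21394 >1
  x=-1.963: |R|=1.07158 >1
Stable set (-1.8939, 0).

(-1.8939, 0).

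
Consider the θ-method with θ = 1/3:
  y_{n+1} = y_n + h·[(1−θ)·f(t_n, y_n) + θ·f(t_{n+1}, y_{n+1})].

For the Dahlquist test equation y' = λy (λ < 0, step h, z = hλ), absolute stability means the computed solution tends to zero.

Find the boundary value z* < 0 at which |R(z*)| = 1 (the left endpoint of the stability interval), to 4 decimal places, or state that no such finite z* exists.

left endpoint -6.0000.

On y'=λy, z=hλ:
  y_{n+1} = y_n + z·[2/3·y_n + 1/3·y_{n+1}] ⇒ (1 − 1/3z)y_{n+1} = (1 + 2/3z)y_n
  so R(z) = (1 + 2/3z)/(1 − 1/3z).

Boundary: |R(x)|=1, x<0.
x=-1.41: |R|=0.0408
R=−1: 1+2/3x = −1+1/3x ⇒ -1/3x=2 ⇒ x=2/(-1/3)=-6.0000
Confirm numerically:
  x=-4.915: |R|=0.86292 <1
  x=-4.491: |R|=0.79856 <1
  x=-3.226: |R|=0.55445 <1
  x=-6.536: |R|=1.05621 >1
  x=-6.469: |R|=1.04953 >1
So |R|<1 on (-6.0000, 0).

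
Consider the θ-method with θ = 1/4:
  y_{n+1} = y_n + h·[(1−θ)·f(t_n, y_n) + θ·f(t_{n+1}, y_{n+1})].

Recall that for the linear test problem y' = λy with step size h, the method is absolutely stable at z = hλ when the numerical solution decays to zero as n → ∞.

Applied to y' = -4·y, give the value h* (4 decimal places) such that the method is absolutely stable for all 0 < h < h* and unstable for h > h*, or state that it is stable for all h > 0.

Test eqn y'=λy, z=hλ:
  y_{n+1} = y_n + z·[3/4·y_n + 1/4·y_{n+1}] ⇒ (1 − 1/4z)y_{n+1} = (1 + 3/4z)y_n
  Hence R(z) = (1 + 3/4z)/(1 − 1/4z).

Boundary: |R(x)|=1, x<0.
x=-1.33: |R|=0.0019
R=−1: 1+3/4x = −1+1/4x ⇒ -1/2x=2 ⇒ x=2/(-1/2)=-4.0000
Confirm numerically:
  x=-3.398: |R|=0.83725 <1
  x=-2.648: |R|=0.59326 <1
  x=-1.852: |R|=0.26589 <1
  x=-4.486: |R|=1.11454 >1
  x=-4.180: |R|=1.04401 >1
  x=-4.065: |R|=1.01612 >1
So |R|<1 on (-4.0000, 0).

(-4.0000,0); λ=-4 ⇒ h* = (4)/4 = 1.0000.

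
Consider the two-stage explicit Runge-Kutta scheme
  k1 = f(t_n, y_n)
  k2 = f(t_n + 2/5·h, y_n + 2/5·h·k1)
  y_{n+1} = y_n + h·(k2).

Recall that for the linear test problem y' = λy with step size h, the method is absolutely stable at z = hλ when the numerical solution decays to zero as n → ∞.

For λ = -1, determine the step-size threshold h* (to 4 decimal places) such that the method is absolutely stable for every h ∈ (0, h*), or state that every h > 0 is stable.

Set f=λy, z=hλ:
  k1=λy_n ⇒ h·k1=z·y_n;  k2=λ(1+2/5z)y_n ⇒ h·k2=z(1+2/5z)y_n
  y_{n+1}/y_n = 1 + z(1+2/5z) = 1 + z + 2/5z²
  Hence R(z) = 1 + z + 2/5z².

Boundary: |R(x)|=1, x<0.
x=-0.64: |R|=0.5238
R=1: x+2/5x²=0 ⇒ x=−5/2=-2.5000; min R=1−1/(4·2/5)=0.3750>−1
Confirm numerically:
  x=-2.444: |R|=0.94525 <1
  x=-2.038: |R|=0.62338 <1
  x=-1.231: |R|=0.37514 <1
  x=-1.052: |R|=0.39068 <1
  x=-2.819: |R|=1.35970 >1
  x=-2.758: |R|=1.28463 >1
  x=-2.732: |R|=1.25353 >1
So |R|<1 on (-2.5000, 0).

(-2.5000,0); λ=-1 ⇒ h* = (5/2)/1 = 2.5000.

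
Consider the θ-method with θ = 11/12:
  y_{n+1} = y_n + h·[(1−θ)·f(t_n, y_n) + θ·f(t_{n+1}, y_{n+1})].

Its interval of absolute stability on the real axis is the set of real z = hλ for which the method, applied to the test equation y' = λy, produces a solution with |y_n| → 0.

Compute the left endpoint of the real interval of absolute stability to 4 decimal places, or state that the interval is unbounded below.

(−∞, 0) — no finite endpoint.

On y'=λy, z=hλ:
  y_{n+1} = y_n + z·[1/12·y_n + 11/12·y_{n+1}] ⇒ (1 − 11/12z)y_{n+1} = (1 + 1/12z)y_n
  Hence R(z) = (1 + 1/12z)/(1 − 11/12z).

Find x<0 with |R(x)|<1.
x=-0.71: |R|=0.5699
x=-2: |R|=0.2941
x=-10: |R|=0.0164
x=-100: |R|=0.0791
θ=11/12≥1/2 ⇒ |1+1/12x|<|1−11/12x| ∀x<0 ⇒ stable on all of ℝ⁻.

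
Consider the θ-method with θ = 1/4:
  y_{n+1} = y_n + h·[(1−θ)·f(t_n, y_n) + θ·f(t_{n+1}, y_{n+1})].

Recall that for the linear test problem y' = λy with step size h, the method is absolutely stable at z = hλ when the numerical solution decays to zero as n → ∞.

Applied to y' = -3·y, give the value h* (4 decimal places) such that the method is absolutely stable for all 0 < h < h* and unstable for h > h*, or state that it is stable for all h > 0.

(-4.0000,0); λ=-3 ⇒ h* = (4)/3 = 1.3333.

Set f=λy, z=hλ:
  y_{n+1} = y_n + z·[3/4·y_n + 1/4·y_{n+1}] ⇒ (1 − 1/4z)y_{n+1} = (1 + 3/4z)y_n
  so R(z) = (1 + 3/4z)/(1 − 1/4z).

Find x<0 with |R(x)|<1.
x=-0.74: |R|=0.3755
R=−1: 1+3/4x = −1+1/4x ⇒ -1/2x=2 ⇒ x=2/(-1/2)=-4.0000
Confirm numerically:
  x=-2.741: |R|=0.62646 <1
  x=-2.485: |R|=0.53277 <1
  x=-1.872: |R|=0.27520 <1
  x=-1.607: |R|=0.14642 <1
  x=-4.398: |R|=1.09478 >1
  x=-4.114: |R|=1.02810 >1
So |R|<1 on (-4.0000, 0).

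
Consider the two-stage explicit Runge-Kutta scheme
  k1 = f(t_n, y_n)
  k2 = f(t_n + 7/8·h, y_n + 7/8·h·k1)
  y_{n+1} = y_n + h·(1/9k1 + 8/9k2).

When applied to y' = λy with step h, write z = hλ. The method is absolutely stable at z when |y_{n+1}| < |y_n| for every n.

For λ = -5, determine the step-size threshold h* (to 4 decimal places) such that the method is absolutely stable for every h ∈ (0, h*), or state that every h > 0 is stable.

(-1.2857,0); λ=-5 ⇒ h* = (9/7)/5 = 0.2571.

Test eqn y'=λy, z=hλ:
  k1=λy_n ⇒ h·k1=z·y_n;  k2=λ(1+7/8z)y_n ⇒ h·k2=z(1+7/8z)y_n
  y_{n+1}/y_n = 1 + 1/9z + 8/9z(1+7/8z) = 1 + z + 7/9z²
  Hence R(z) = 1 + z + 7/9z².

Solve |R(x)|<1 on ℝ⁻.
x=-0.79: |R|=0.6954
R=1: x+7/9x²=0 ⇒ x=−9/7=-1.2857; min R=1−1/(4·7/9)=0.6786>−1
Confirm numerically:
  x=-1.097: |R|=0.83898 <1
  x=-1.093: |R|=0.83617 <1
  x=-0.961: |R|=0.75729 <1
  x=-0.696: |R|=0.68077 <1
  x=-1.735: |R|=1.60629 >1
  x=-1.557: |R|=1.32853 >1
  x=-1.472: |R|=1.21328 >1
Interval (-1.2857, 0).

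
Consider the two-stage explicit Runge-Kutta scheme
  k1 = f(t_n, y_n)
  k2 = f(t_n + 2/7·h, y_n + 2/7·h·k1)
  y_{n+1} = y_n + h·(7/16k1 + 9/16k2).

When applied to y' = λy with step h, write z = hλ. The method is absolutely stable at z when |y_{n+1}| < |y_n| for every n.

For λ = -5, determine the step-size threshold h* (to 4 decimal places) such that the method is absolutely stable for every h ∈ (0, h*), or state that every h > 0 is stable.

Test eqn y'=λy, z=hλ:
  k1=λy_n ⇒ h·k1=z·y_n;  k2=λ(1+2/7z)y_n ⇒ h·k2=z(1+2/7z)y_n
  y_{n+1}/y_n = 1 + 7/16z + 9/16z(1+2/7z) = 1 + z + 9/56z²
  R(z) = 1 + z + 9/56z².

Boundary: |R(x)|=1, x<0.
x=-0.61: |R|=0.4498
R=1: x+9/56x²=0 ⇒ x=−56/9=-6.2222; min R=1−1/(4·9/56)=-0.5556>−1
Confirm numerically:
  x=-4.523: |R|=0.23518 <1
  x=-4.124: |R|=0.39067 <1
  x=-3.133: |R|=0.55548 <1
  x=-6.661: |R|=1.46972 >1
  x=-6.650: |R|=1.45719 >1
  x=-6.333: |R|=1.11275 >1
Stable set (-6.2222, 0).

(-6.2222,0); λ=-5 ⇒ h* = (56/9)/5 = 1.2444.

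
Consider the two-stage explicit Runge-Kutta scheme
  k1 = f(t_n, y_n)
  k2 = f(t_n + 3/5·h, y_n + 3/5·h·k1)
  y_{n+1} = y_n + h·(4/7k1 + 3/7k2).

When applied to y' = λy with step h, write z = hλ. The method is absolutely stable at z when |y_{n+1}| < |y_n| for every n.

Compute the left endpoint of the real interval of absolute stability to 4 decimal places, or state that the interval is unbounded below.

left endpoint -3.8889.

On y'=λy, z=hλ:
  k1=λy_n ⇒ h·k1=z·y_n;  k2=λ(1+3/5z)y_n ⇒ h·k2=z(1+3/5z)y_n
  y_{n+1}/y_n = 1 + 4/7z + 3/7z(1+3/5z) = 1 + z + 9/35z²
  Hence R(z) = 1 + z + 9/35z².

Find x<0 with |R(x)|<1.
x=-0.93: |R|=0.2924
R=1: x+9/35x²=0 ⇒ x=−35/9=-3.8889; min R=1−1/(4·9/35)=0.0278>−1
Confirm numerically:
  x=-2.999: |R|=0.31374 <1
  x=-2.627: |R|=0.14758 <1
  x=-1.628: |R|=0.05353 <1
  x=-1.618: |R|=0.05518 <1
  x=-4.453: |R|=1.64594 >1
  x=-4.409: |R|=1.58967 >1
Interval (-3.8889, 0).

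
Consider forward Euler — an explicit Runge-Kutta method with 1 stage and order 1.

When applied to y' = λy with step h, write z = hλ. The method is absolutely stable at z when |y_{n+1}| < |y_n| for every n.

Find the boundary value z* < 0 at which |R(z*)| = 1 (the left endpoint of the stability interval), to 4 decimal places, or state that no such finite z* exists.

z* = -2.0000.

Set f=λy, z=hλ:
  order 1, 1-stage ⇒ R(z)=1+z
  (e.g. R(-1.43)=-0.43000, |R|=0.43000)

Find x<0 with |R(x)|<1.
x=-1.43: |R|=0.4300
|R(-2.35)|=1.3500 |R(-0.74)|=0.2600 |R(-0.56)|=0.4400
Bisect:
  x_lo=-2.8713 |R|=1.8713  x_hi=-0.1033 |R|=0.8967
  mid=-1.48731 |R|=0.48731 →hi
  mid=-2.17929 |R|=1.17929 →lo
  mid=-1.83330 |R|=0.83330 →hi
  mid=-2.00629 |R|=1.00629 →lo
  mid=-1.91980 |R|=0.91980 →hi
  mid=-1.96305 |R|=0.96305 →hi
  mid=-1.98467 |R|=0.98467 →hi
  mid=-1.99548 |R|=0.99548 →hi
  ...
  [-2.00004,-1.99987] ⇒ x*=-2.0000
Interval (-2.0000, 0).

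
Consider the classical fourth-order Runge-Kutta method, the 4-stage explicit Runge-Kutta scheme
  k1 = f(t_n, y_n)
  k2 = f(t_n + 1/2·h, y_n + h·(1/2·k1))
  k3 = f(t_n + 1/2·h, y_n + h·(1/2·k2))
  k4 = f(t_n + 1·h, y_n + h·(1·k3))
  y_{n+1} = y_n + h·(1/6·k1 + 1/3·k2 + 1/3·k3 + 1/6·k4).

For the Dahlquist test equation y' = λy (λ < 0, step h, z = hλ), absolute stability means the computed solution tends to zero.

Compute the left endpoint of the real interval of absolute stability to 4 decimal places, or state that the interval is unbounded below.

z* = -2.7853.

On y'=λy, z=hλ:
  order 4, 4-stage ⇒ R(z)=1+z+z^2/2+z^3/6+z^4/24
  (e.g. R(-0.32)=0.72618, |R|=0.72618)

Find x<0 with |R(x)|<1.
x=-0.32: |R|=0.7262
|R(-2.82)|=1.0536 |R(-1.92)|=0.3098 |R(-0.95)|=0.3923
Bisect:
  x_lo=-3.0957 |R|=1.5782  x_hi=-0.2834 |R|=0.7532
  mid=-1.68956 |R|=0.27344 →hi
  mid=-2.39264 |R|=0.55237 →hi
  mid=-2.74417 |R|=0.93975 →hi
  mid=-2.91994 |R|=1.22273 →lo
  mid=-2.83206 |R|=1.07283 →lo
  mid=-2.78812 |R|=1.00426 →lo
  mid=-2.76614 |R|=0.97151 →hi
  mid=-2.77713 |R|=0.98776 →hi
  mid=-2.78262 |R|=0.99598 →hi
  mid=-2.78537 |R|=1.00011 →lo
  ...
  [-2.78537,-2.78520] ⇒ x*=-2.7853
Interval (-2.7853, 0).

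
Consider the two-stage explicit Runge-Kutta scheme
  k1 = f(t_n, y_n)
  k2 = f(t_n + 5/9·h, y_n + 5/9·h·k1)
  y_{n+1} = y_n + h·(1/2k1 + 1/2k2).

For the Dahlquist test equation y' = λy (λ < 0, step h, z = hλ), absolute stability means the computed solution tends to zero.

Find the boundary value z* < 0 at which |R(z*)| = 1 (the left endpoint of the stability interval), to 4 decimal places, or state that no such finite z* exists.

left endpoint -3.6000.

On y'=λy, z=hλ:
  k1=λy_n ⇒ h·k1=z·y_n;  k2=λ(1+5/9z)y_n ⇒ h·k2=z(1+5/9z)y_n
  y_{n+1}/y_n = 1 + 1/2z + 1/2z(1+5/9z) = 1 + z + 5/18z²
  R(z) = 1 + z + 5/18z².

Need |R(x)|<1, x<0.
x=-0.45: |R|=0.6062
R=1: x+5/18x²=0 ⇒ x=−18/5=-3.6000; min R=1−1/(4·5/18)=0.1000>−1
Confirm numerically:
  x=-2.957: |R|=0.47185 <1
  x=-2.291: |R|=0.16697 <1
  x=-2.199: |R|=0.14422 <1
  x=-4.187: |R|=1.68271 >1
  x=-3.749: |R|=1.15517 >1
Stable set (-3.6000, 0).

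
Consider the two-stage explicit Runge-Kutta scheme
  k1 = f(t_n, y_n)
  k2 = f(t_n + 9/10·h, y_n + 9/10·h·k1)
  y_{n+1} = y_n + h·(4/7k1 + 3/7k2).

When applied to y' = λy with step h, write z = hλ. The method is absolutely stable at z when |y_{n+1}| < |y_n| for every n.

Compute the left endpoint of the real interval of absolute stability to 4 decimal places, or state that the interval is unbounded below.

Set f=λy, z=hλ:
  k1=λy_n ⇒ h·k1=z·y_n;  k2=λ(1+9/10z)y_n ⇒ h·k2=z(1+9/10z)y_n
  y_{n+1}/y_n = 1 + 4/7z + 3/7z(1+9/10z) = 1 + z + 27/70z²
  R(z) = 1 + z + 27/70z².

Solve |R(x)|<1 on ℝ⁻.
x=-1.09: |R|=0.3683
R=1: x+27/70x²=0 ⇒ x=−70/27=-2.5926; min R=1−1/(4·27/70)=0.3519>−1
Confirm numerically:
  x=-2.466: |R|=0.87959 <1
  x=-2.257: |R|=0.70785 <1
  x=-1.908: |R|=0.49618 <1
  x=-1.712: |R|=0.41851 <1
  x=-3.154: |R|=1.68298 >1
  x=-3.030: |R|=1.51120 >1
  x=-2.922: |R|=1.37126 >1
Stable set (-2.5926, 0).

left endpoint -2.5926.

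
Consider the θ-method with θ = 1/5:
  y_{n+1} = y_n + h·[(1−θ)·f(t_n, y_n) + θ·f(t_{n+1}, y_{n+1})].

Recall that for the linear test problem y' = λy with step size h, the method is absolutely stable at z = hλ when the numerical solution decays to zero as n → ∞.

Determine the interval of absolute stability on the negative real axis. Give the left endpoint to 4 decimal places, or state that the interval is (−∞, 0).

With y'=λy (z=hλ):
  y_{n+1} = y_n + z·[4/5·y_n + 1/5·y_{n+1}] ⇒ (1 − 1/5z)y_{n+1} = (1 + 4/5z)y_n
  so R(z) = (1 + 4/5z)/(1 − 1/5z).

Need |R(x)|<1, x<0.
x=-0.63: |R|=0.4405
R=−1: 1+4/5x = −1+1/5x ⇒ -3/5x=2 ⇒ x=2/(-3/5)=-3.3333
Confirm numerically:
  x=-2.848: |R|=0.81448 <1
  x=-2.652: |R|=0.73288 <1
  x=-2.527: |R|=0.67862 <1
  x=-2.068: |R|=0.46293 <1
  x=-3.700: |R|=1.12644 >1
  x=-3.687: |R|=1.12214 >1
  x=-3.378: |R|=1.01599 >1
Stable set (-3.3333, 0).

z∈(-3.3333,0).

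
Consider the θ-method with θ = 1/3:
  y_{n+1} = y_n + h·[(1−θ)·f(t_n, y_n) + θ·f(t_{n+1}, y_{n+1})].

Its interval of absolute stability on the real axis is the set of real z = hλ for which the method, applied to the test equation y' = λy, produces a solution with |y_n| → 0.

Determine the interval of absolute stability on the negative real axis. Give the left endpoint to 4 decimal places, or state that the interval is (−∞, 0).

On y'=λy, z=hλ:
  y_{n+1} = y_n + z·[2/3·y_n + 1/3·y_{n+1}] ⇒ (1 − 1/3z)y_{n+1} = (1 + 2/3z)y_n
  R(z) = (1 + 2/3z)/(1 − 1/3z).

Find x<0 with |R(x)|<1.
x=-1.26: |R|=0.1127
R=−1: 1+2/3x = −1+1/3x ⇒ -1/3x=2 ⇒ x=2/(-1/3)=-6.0000
Confirm numerically:
  x=-4.178: |R|=0.74617 <1
  x=-3.437: |R|=0.60183 <1
  x=-3.138: |R|=0.53372 <1
  x=-6.575: |R|=1.06005 >1
  x=-6.277: |R|=1.02986 >1
  x=-6.206: |R|=1.02238 >1
So |R|<1 on (-6.0000, 0).

z∈(-6.0000,0).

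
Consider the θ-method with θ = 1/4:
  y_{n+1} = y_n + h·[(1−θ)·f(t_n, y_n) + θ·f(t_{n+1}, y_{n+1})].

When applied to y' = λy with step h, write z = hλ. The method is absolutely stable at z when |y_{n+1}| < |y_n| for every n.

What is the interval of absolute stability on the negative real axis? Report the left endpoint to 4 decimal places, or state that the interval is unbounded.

z∈(-4.0000,0).

Test eqn y'=λy, z=hλ:
  y_{n+1} = y_n + z·[3/4·y_n + 1/4·y_{n+1}] ⇒ (1 − 1/4z)y_{n+1} = (1 + 3/4z)y_n
  R(z) = (1 + 3/4z)/(1 − 1/4z).

Need |R(x)|<1, x<0.
x=-1.58: |R|=0.1326
R=−1: 1+3/4x = −1+1/4x ⇒ -1/2x=2 ⇒ x=2/(-1/2)=-4.0000
Confirm numerically:
  x=-3.705: |R|=0.92343 <1
  x=-2.771: |R|=0.63698 <1
  x=-2.547: |R|=0.55613 <1
  x=-2.134: |R|=0.39159 <1
  x=-4.542: |R|=1.12690 >1
  x=-4.487: |R|=1.11476 >1
  x=-4.185: |R|=1.04520 >1
Interval (-4.0000, 0).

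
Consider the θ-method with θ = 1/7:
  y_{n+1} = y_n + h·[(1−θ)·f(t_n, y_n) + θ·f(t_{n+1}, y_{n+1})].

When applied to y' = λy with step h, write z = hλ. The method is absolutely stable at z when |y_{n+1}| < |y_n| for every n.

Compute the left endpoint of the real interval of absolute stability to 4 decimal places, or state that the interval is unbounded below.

left endpoint -2.8000.

On y'=λy, z=hλ:
  y_{n+1} = y_n + z·[6/7·y_n + 1/7·y_{n+1}] ⇒ (1 − 1/7z)y_{n+1} = (1 + 6/7z)y_n
  ⇒ R(z) = (1 + 6/7z)/(1 − 1/7z).

Solve |R(x)|<1 on ℝ⁻.
x=-1.32: |R|=0.1106
R=−1: 1+6/7x = −1+1/7x ⇒ -5/7x=2 ⇒ x=2/(-5/7)=-2.8000
Confirm numerically:
  x=-2.609: |R|=0.90061 <1
  x=-1.781: |R|=0.41977 <1
  x=-1.714: |R|=0.37686 <1
  x=-3.219: |R|=1.20501 >1
  x=-3.059: |R|=1.12874 >1
Stable set (-2.8000, 0).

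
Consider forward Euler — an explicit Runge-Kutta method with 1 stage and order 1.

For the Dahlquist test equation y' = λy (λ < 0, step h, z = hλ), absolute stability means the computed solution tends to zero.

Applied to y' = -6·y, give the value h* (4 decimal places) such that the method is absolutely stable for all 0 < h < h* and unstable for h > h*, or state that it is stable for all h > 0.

Test eqn y'=λy, z=hλ:
  order 1, 1-stage ⇒ R(z)=1+z
  (e.g. R(-1.46)=-0.46000, |R|=0.46000)

Boundary: |R(x)|=1, x<0.
x=-1.46: |R|=0.4600
|R(-2.24)|=1.2400 |R(-2.07)|=1.0700 |R(-0.52)|=0.4800
Bisect:
  x_lo=-2.8260 |R|=1.8260  x_hi=-0.2888 |R|=0.7112
  mid=-1.55743 |R|=0.55743 →hi
  mid=-2.19174 |R|=1.19174 →lo
  mid=-1.87458 |R|=0.87458 →hi
  mid=-2.03316 |R|=1.03316 →lo
  mid=-1.95387 |R|=0.95387 →hi
  mid=-1.99352 |R|=0.99352 →hi
  mid=-2.01334 |R|=1.01334 →lo
  mid=-2.00343 |R|=1.00343 →lo
  mid=-1.99847 |R|=0.99847 →hi
  ...
  [-2.00002,-1.99987] ⇒ x*=-2.0000
Interval (-2.0000, 0).

(-2.0000,0); λ=-6 ⇒ h* = 0.3333.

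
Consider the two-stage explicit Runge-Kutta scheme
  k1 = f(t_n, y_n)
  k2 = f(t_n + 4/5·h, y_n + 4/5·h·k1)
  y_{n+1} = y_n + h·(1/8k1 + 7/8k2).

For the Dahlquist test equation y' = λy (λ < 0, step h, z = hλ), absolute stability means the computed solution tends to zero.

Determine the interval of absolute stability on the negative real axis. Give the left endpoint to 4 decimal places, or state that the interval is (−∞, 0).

Test eqn y'=λy, z=hλ:
  k1=λy_n ⇒ h·k1=z·y_n;  k2=λ(1+4/5z)y_n ⇒ h·k2=z(1+4/5z)y_n
  y_{n+1}/y_n = 1 + 1/8z + 7/8z(1+4/5z) = 1 + z + 7/10z²
  R(z) = 1 + z + 7/10z².

Need |R(x)|<1, x<0.
x=-1.72: |R|=1.3509
R=1: x+7/10x²=0 ⇒ x=−10/7=-1.4286; min R=1−1/(4·7/10)=0.6429>−1
Confirm numerically:
  x=-1.212: |R|=0.81626 <1
  x=-1.100: |R|=0.74700 <1
  x=-1.086: |R|=0.73958 <1
  x=-1.068: |R|=0.73044 <1
  x=-1.691: |R|=1.31064 >1
  x=-1.632: |R|=1.23240 >1
  x=-1.534: |R|=1.11321 >1
So |R|<1 on (-1.4286, 0).

z∈(-1.4286,0).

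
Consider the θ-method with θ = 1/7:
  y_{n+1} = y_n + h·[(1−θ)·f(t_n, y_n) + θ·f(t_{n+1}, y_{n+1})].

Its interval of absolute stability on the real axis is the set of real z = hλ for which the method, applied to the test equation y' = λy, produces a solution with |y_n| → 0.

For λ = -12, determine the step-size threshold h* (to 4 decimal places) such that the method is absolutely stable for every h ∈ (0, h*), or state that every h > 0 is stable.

Test eqn y'=λy, z=hλ:
  y_{n+1} = y_n + z·[6/7·y_n + 1/7·y_{n+1}] ⇒ (1 − 1/7z)y_{n+1} = (1 + 6/7z)y_n
  ⇒ R(z) = (1 + 6/7z)/(1 − 1/7z).

Find x<0 with |R(x)|<1.
x=-1.45: |R|=0.2012
R=−1: 1+6/7x = −1+1/7x ⇒ -5/7x=2 ⇒ x=2/(-5/7)=-2.8000
Confirm numerically:
  x=-2.703: |R|=0.95002 <1
  x=-1.381: |R|=0.15344 <1
  x=-1.266: |R|=0.07210 <1
  x=-1.211: |R|=0.03240 <1
  x=-3.156: |R|=1.17527 >1
  x=-3.069: |R|=1.13358 >1
So |R|<1 on (-2.8000, 0).

(-2.8000,0); λ=-12 ⇒ h* = (14/5)/12 = 0.2333.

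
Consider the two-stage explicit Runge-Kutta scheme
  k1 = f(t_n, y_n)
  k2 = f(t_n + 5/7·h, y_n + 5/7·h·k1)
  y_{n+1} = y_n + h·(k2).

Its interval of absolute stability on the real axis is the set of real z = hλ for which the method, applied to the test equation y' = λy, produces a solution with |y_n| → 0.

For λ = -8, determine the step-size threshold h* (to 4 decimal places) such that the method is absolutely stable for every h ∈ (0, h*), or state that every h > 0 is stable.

(-1.4000,0); λ=-8 ⇒ h* = (7/5)/8 = 0.1750.

Set f=λy, z=hλ:
  k1=λy_n ⇒ h·k1=z·y_n;  k2=λ(1+5/7z)y_n ⇒ h·k2=z(1+5/7z)y_n
  y_{n+1}/y_n = 1 + z(1+5/7z) = 1 + z + 5/7z²
  Hence R(z) = 1 + z + 5/7z².

Boundary: |R(x)|=1, x<0.
x=-0.9: |R|=0.6786
R=1: x+5/7x²=0 ⇒ x=−7/5=-1.4000; min R=1−1/(4·5/7)=0.6500>−1
Confirm numerically:
  x=-1.256: |R|=0.87081 <1
  x=-1.222: |R|=0.84463 <1
  x=-1.006: |R|=0.71688 <1
  x=-0.601: |R|=0.65700 <1
  x=-1.854: |R|=1.60123 >1
  x=-1.802: |R|=1.51743 >1
Stable set (-1.4000, 0).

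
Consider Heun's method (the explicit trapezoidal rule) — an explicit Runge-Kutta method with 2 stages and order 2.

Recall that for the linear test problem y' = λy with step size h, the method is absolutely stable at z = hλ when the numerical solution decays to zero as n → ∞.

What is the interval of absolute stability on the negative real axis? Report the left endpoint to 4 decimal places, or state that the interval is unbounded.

(-2.0000, 0).

Set f=λy, z=hλ:
  order 2, 2-stage ⇒ R(z)=1+z+z^2/2
  (e.g. R(-1.19)=0.51805, |R|=0.51805)

Boundary: |R(x)|=1, x<0.
x=-1.19: |R|=0.5181
|R(-1.33)|=0.5544 |R(-1.05)|=0.5012 |R(-0.77)|=0.5264
Bisect:
  x_lo=-2.8951 |R|=2.2956  x_hi=-0.3702 |R|=0.6983
  mid=-1.63262 |R|=0.70010 →hi
  mid=-2.26384 |R|=1.29864 →lo
  mid=-1.94823 |R|=0.94957 →hi
  mid=-2.10603 |R|=1.11165 →lo
  mid=-2.02713 |R|=1.02750 →lo
  mid=-1.98768 |R|=0.98775 →hi
  mid=-2.00740 |R|=1.00743 →lo
  ...
  [-2.00001,-1.99985] ⇒ x*=-2.0000
So |R|<1 on (-2.0000, 0).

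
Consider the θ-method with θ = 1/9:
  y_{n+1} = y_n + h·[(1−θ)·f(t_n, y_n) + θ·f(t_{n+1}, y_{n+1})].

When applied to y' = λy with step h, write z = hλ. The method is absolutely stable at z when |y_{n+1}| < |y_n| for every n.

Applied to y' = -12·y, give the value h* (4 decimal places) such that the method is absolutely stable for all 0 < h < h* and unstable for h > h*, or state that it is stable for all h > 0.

On y'=λy, z=hλ:
  y_{n+1} = y_n + z·[8/9·y_n + 1/9·y_{n+1}] ⇒ (1 − 1/9z)y_{n+1} = (1 + 8/9z)y_n
  Hence R(z) = (1 + 8/9z)/(1 − 1/9z).

Need |R(x)|<1, x<0.
x=-1.53: |R|=0.3077
R=−1: 1+8/9x = −1+1/9x ⇒ -7/9x=2 ⇒ x=2/(-7/9)=-2.5714
Confirm numerically:
  x=-2.107: |R|=0.70730 <1
  x=-1.787: |R|=0.49096 <1
  x=-1.354: |R|=0.17694 <1
  x=-1.060: |R|=0.05169 <1
  x=-3.033: |R|=1.26851 >1
  x=-2.977: |R|=1.23704 >1
  x=-2.810: |R|=1.14141 >1
Stable set (-2.5714, 0).

(-2.5714,0); λ=-12 ⇒ h* = (18/7)/12 = 0.2143.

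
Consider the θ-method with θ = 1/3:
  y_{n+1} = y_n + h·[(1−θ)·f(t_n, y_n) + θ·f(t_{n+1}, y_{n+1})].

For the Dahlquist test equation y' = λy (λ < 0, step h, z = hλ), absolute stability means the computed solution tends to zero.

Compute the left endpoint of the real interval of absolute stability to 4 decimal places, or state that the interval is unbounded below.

left endpoint -6.0000.

Set f=λy, z=hλ:
  y_{n+1} = y_n + z·[2/3·y_n + 1/3·y_{n+1}] ⇒ (1 − 1/3z)y_{n+1} = (1 + 2/3z)y_n
  so R(z) = (1 + 2/3z)/(1 − 1/3z).

Boundary: |R(x)|=1, x<0.
x=-1.75: |R|=0.1053
R=−1: 1+2/3x = −1+1/3x ⇒ -1/3x=2 ⇒ x=2/(-1/3)=-6.0000
Confirm numerically:
  x=-5.084: |R|=0.88669 <1
  x=-4.742: |R|=0.83751 <1
  x=-3.887: |R|=0.69319 <1
  x=-2.906: |R|=0.47613 <1
  x=-6.553: |R|=1.05789 >1
  x=-6.300: |R|=1.03226 >1
So |R|<1 on (-6.0000, 0).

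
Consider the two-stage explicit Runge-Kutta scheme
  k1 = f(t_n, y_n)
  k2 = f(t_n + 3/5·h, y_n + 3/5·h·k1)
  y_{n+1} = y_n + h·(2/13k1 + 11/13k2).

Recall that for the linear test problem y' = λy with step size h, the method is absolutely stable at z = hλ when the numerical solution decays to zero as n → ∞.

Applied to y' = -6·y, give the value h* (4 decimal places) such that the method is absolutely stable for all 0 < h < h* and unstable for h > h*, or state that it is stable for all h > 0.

On y'=λy, z=hλ:
  k1=λy_n ⇒ h·k1=z·y_n;  k2=λ(1+3/5z)y_n ⇒ h·k2=z(1+3/5z)y_n
  y_{n+1}/y_n = 1 + 2/13z + 11/13z(1+3/5z) = 1 + z + 33/65z²
  Hence R(z) = 1 + z + 33/65z².

Solve |R(x)|<1 on ℝ⁻.
x=-1.22: |R|=0.5356
R=1: x+33/65x²=0 ⇒ x=−65/33=-1.9697; min R=1−1/(4·33/65)=0.5076>−1
Confirm numerically:
  x=-1.614: |R|=0.70854 <1
  x=-1.082: |R|=0.51237 <1
  x=-0.809: |R|=0.52327 <1
  x=-2.562: |R|=1.77041 >1
  x=-2.537: |R|=1.73070 >1
  x=-2.247: |R|=1.31634 >1
Interval (-1.9697, 0).

(-1.9697,0); λ=-6 ⇒ h* = (65/33)/6 = 0.3283.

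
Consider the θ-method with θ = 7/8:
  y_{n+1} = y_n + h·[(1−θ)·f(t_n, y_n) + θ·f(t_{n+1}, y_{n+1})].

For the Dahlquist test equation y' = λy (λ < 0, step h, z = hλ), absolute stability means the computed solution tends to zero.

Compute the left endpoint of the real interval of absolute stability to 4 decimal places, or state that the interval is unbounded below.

(−∞, 0) — no finite endpoint.

On y'=λy, z=hλ:
  y_{n+1} = y_n + z·[1/8·y_n + 7/8·y_{n+1}] ⇒ (1 − 7/8z)y_{n+1} = (1 + 1/8z)y_n
  R(z) = (1 + 1/8z)/(1 − 7/8z).

Need |R(x)|<1, x<0.
x=-1.33: |R|=0.3853
x=-2: |R|=0.2727
x=-10: |R|=0.0256
x=-100: |R|=0.1299
θ=7/8≥1/2 ⇒ |1+1/8x|<|1−7/8x| ∀x<0 ⇒ stable on all of ℝ⁻.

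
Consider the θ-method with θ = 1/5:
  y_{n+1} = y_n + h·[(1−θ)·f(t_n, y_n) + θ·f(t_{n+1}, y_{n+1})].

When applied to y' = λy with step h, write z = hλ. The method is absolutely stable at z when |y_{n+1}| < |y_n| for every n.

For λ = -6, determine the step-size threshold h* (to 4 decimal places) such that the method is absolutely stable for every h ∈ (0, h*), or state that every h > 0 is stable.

With y'=λy (z=hλ):
  y_{n+1} = y_n + z·[4/5·y_n + 1/5·y_{n+1}] ⇒ (1 − 1/5z)y_{n+1} = (1 + 4/5z)y_n
  so R(z) = (1 + 4/5z)/(1 − 1/5z).

Find x<0 with |R(x)|<1.
x=-0.63: |R|=0.4405
R=−1: 1+4/5x = −1+1/5x ⇒ -3/5x=2 ⇒ x=2/(-3/5)=-3.3333
Confirm numerically:
  x=-2.003: |R|=0.43010 <1
  x=-1.934: |R|=0.39458 <1
  x=-1.519: |R|=0.16506 <1
  x=-3.582: |R|=1.08693 >1
  x=-3.479: |R|=1.05154 >1
  x=-3.398: |R|=1.02310 >1
So |R|<1 on (-3.3333, 0).

(-3.3333,0); λ=-6 ⇒ h* = (10/3)/6 = 0.5556.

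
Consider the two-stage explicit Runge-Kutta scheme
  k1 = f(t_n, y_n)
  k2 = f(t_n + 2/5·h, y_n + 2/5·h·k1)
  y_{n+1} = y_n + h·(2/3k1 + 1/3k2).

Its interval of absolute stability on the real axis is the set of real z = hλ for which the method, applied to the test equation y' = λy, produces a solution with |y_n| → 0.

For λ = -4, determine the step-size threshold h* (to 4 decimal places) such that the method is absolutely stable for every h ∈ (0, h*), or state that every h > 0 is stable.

Test eqn y'=λy, z=hλ:
  k1=λy_n ⇒ h·k1=z·y_n;  k2=λ(1+2/5z)y_n ⇒ h·k2=z(1+2/5z)y_n
  y_{n+1}/y_n = 1 + 2/3z + 1/3z(1+2/5z) = 1 + z + 2/15z²
  Hence R(z) = 1 + z + 2/15z².

Boundary: |R(x)|=1, x<0.
x=-0.39: |R|=0.6303
R=1: x+2/15x²=0 ⇒ x=−15/2=-7.5000; min R=1−1/(4·2/15)=-0.8750>−1
Confirm numerically:
  x=-5.047: |R|=0.65071 <1
  x=-3.901: |R|=0.87196 <1
  x=-3.710: |R|=0.87479 <1
  x=-7.999: |R|=1.53220 >1
  x=-7.840: |R|=1.35541 >1
  x=-7.587: |R|=1.08801 >1
So |R|<1 on (-7.5000, 0).

(-7.5000,0); λ=-4 ⇒ h* = (15/2)/4 = 1.8750.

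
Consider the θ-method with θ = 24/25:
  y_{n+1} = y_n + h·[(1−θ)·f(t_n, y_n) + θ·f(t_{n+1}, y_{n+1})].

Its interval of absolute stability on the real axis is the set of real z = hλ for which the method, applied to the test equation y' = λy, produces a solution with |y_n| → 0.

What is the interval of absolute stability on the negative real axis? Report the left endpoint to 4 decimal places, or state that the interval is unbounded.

Test eqn y'=λy, z=hλ:
  y_{n+1} = y_n + z·[1/25·y_n + 24/25·y_{n+1}] ⇒ (1 − 24/25z)y_{n+1} = (1 + 1/25z)y_n
  so R(z) = (1 + 1/25z)/(1 − 24/25z).

Solve |R(x)|<1 on ℝ⁻.
x=-0.89: |R|=0.5201
x=-2: |R|=0.3151
x=-10: |R|=0.0566
x=-100: |R|=0.0309
θ=24/25≥1/2 ⇒ |1+1/25x|<|1−24/25x| ∀x<0 ⇒ unbounded interval.

unbounded; (−∞, 0).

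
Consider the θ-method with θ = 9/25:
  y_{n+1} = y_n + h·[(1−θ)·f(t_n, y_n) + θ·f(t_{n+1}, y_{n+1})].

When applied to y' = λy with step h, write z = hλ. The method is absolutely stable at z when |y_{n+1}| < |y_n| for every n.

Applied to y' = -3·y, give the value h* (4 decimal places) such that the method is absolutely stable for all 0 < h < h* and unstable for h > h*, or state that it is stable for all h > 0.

Set f=λy, z=hλ:
  y_{n+1} = y_n + z·[16/25·y_n + 9/25·y_{n+1}] ⇒ (1 − 9/25z)y_{n+1} = (1 + 16/25z)y_n
  ⇒ R(z) = (1 + 16/25z)/(1 − 9/25z).

Find x<0 with |R(x)|<1.
x=-0.78: |R|=0.3910
R=−1: 1+16/25x = −1+9/25x ⇒ -7/25x=2 ⇒ x=2/(-7/25)=-7.1429
Confirm numerically:
  x=-5.797: |R|=0.87792 <1
  x=-4.055: |R|=0.64851 <1
  x=-4.041: |R|=0.64619 <1
  x=-3.386: |R|=0.52594 <1
  x=-7.674: |R|=1.03953 >1
  x=-7.587: |R|=1.03333 >1
  x=-7.540: |R|=1.02994 >1
Interval (-7.1429, 0).

(-7.1429,0); λ=-3 ⇒ h* = (50/7)/3 = 2.3810.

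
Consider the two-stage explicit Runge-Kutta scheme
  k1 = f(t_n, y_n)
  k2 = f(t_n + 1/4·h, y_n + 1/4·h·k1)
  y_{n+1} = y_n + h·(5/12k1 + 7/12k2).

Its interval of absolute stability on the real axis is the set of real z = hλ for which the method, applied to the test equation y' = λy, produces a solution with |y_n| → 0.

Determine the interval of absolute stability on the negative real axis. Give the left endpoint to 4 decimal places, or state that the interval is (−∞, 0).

z∈(-6.8571,0).

With y'=λy (z=hλ):
  k1=λy_n ⇒ h·k1=z·y_n;  k2=λ(1+1/4z)y_n ⇒ h·k2=z(1+1/4z)y_n
  y_{n+1}/y_n = 1 + 5/12z + 7/12z(1+1/4z) = 1 + z + 7/48z²
  so R(z) = 1 + z + 7/48z².

Solve |R(x)|<1 on ℝ⁻.
x=-0.63: |R|=0.4279
R=1: x+7/48x²=0 ⇒ x=−48/7=-6.8571; min R=1−1/(4·7/48)=-0.7143>−1
Confirm numerically:
  x=-4.894: |R|=0.40111 <1
  x=-4.576: |R|=0.52228 <1
  x=-3.684: |R|=0.70477 <1
  x=-3.674: |R|=0.70550 <1
  x=-7.419: |R|=1.60789 >1
  x=-7.157: |R|=1.31297 >1
  x=-7.014: |R|=1.16045 >1
Stable set (-6.8571, 0).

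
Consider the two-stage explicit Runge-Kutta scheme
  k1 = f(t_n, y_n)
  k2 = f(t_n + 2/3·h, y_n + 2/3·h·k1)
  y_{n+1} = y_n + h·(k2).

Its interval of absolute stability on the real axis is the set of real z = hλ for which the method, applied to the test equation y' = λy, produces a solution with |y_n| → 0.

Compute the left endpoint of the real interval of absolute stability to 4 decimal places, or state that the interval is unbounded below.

With y'=λy (z=hλ):
  k1=λy_n ⇒ h·k1=z·y_n;  k2=λ(1+2/3z)y_n ⇒ h·k2=z(1+2/3z)y_n
  y_{n+1}/y_n = 1 + z(1+2/3z) = 1 + z + 2/3z²
  so R(z) = 1 + z + 2/3z².

Need |R(x)|<1, x<0.
x=-1.79: |R|=1.3461
R=1: x+2/3x²=0 ⇒ x=−3/2=-1.5000; min R=1−1/(4·2/3)=0.6250>−1
Confirm numerically:
  x=-1.380: |R|=0.88960 <1
  x=-1.368: |R|=0.87962 <1
  x=-1.163: |R|=0.73871 <1
  x=-0.989: |R|=0.66308 <1
  x=-1.786: |R|=1.34053 >1
  x=-1.655: |R|=1.17102 >1
  x=-1.542: |R|=1.04318 >1
So |R|<1 on (-1.5000, 0).

z* = -1.5000.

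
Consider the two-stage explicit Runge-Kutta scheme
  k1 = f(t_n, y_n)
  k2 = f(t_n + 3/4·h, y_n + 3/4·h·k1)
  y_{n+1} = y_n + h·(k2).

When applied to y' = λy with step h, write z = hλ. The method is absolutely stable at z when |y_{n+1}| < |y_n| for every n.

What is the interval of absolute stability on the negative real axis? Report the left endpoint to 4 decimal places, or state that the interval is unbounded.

z∈(-1.3333,0).

Test eqn y'=λy, z=hλ:
  k1=λy_n ⇒ h·k1=z·y_n;  k2=λ(1+3/4z)y_n ⇒ h·k2=z(1+3/4z)y_n
  y_{n+1}/y_n = 1 + z(1+3/4z) = 1 + z + 3/4z²
  R(z) = 1 + z + 3/4z².

Boundary: |R(x)|=1, x<0.
x=-1.04: |R|=0.7712
R=1: x+3/4x²=0 ⇒ x=−4/3=-1.3333; min R=1−1/(4·3/4)=0.6667>−1
Confirm numerically:
  x=-0.968: |R|=0.73477 <1
  x=-0.785: |R|=0.67717 <1
  x=-0.597: |R|=0.67031 <1
  x=-1.850: |R|=1.71688 >1
  x=-1.514: |R|=1.20515 >1
  x=-1.404: |R|=1.07441 >1
Interval (-1.3333, 0).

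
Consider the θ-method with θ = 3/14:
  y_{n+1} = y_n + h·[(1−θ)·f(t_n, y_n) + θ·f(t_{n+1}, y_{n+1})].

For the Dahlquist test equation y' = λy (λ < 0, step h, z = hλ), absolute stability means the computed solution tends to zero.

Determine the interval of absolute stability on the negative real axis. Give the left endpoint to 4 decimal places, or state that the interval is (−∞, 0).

(-3.5000, 0).

With y'=λy (z=hλ):
  y_{n+1} = y_n + z·[11/14·y_n + 3/14·y_{n+1}] ⇒ (1 − 3/14z)y_{n+1} = (1 + 11/14z)y_n
  Hence R(z) = (1 + 11/14z)/(1 − 3/14z).

Boundary: |R(x)|=1, x<0.
x=-1.4: |R|=0.0769
R=−1: 1+11/14x = −1+3/14x ⇒ -4/7x=2 ⇒ x=2/(-4/7)=-3.5000
Confirm numerically:
  x=-1.966: |R|=0.38325 <1
  x=-1.670: |R|=0.22988 <1
  x=-1.432: |R|=0.09576 <1
  x=-3.945: |R|=1.13780 >1
  x=-3.727: |R|=1.07212 >1
Stable set (-3.5000, 0).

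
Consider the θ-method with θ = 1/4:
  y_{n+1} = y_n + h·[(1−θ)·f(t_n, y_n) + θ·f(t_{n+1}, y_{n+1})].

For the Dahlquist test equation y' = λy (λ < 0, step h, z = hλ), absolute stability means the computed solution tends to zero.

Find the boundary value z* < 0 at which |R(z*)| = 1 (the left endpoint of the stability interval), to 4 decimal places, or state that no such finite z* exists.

Set f=λy, z=hλ:
  y_{n+1} = y_n + z·[3/4·y_n + 1/4·y_{n+1}] ⇒ (1 − 1/4z)y_{n+1} = (1 + 3/4z)y_n
  Hence R(z) = (1 + 3/4z)/(1 − 1/4z).

Need |R(x)|<1, x<0.
x=-0.81: |R|=0.3264
R=−1: 1+3/4x = −1+1/4x ⇒ -1/2x=2 ⇒ x=2/(-1/2)=-4.0000
Confirm numerically:
  x=-3.302: |R|=0.80882 <1
  x=-2.828: |R|=0.65671 <1
  x=-2.567: |R|=0.56358 <1
  x=-2.194: |R|=0.41686 <1
  x=-4.320: |R|=1.07692 >1
  x=-4.204: |R|=1.04973 >1
So |R|<1 on (-4.0000, 0).

z* = -4.0000.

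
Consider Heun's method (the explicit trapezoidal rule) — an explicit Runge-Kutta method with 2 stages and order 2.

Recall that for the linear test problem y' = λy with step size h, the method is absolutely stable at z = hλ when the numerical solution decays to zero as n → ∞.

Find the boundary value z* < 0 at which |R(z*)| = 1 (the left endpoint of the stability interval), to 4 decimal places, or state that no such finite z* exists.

left endpoint -2.0000.

Test eqn y'=λy, z=hλ:
  order 2, 2-stage ⇒ R(z)=1+z+z^2/2
  (e.g. R(-1.13)=0.50845, |R|=0.50845)

Solve |R(x)|<1 on ℝ⁻.
x=-1.13: |R|=0.5085
|R(-1.74)|=0.7738 |R(-1.17)|=0.5144 |R(-1.1)|=0.5050
Bisect:
  x_lo=-2.4190 |R|=1.5068  x_hi=-0.2698 |R|=0.7666
  mid=-1.34440 |R|=0.55931 →hi
  mid=-1.88171 |R|=0.88870 →hi
  mid=-2.15036 |R|=1.16167 →lo
  mid=-2.01603 |R|=1.01616 →lo
  mid=-1.94887 |R|=0.95018 →hi
  mid=-1.98245 |R|=0.98261 →hi
  mid=-1.99924 |R|=0.99924 →hi
  mid=-2.00764 |R|=1.00767 →lo
  mid=-2.00344 |R|=1.00345 →lo
  mid=-2.00134 |R|=1.00134 →lo
  ...
  [-2.00003,-1.99990] ⇒ x*=-2.0000
So |R|<1 on (-2.0000, 0).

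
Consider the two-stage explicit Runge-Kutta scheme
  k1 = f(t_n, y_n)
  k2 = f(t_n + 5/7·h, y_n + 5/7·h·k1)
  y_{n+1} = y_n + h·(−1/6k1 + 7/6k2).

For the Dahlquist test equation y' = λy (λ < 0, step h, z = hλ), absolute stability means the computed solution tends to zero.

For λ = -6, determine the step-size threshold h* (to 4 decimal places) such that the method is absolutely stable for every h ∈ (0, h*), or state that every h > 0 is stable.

(-1.2000,0); λ=-6 ⇒ h* = (6/5)/6 = 0.2000.

On y'=λy, z=hλ:
  k1=λy_n ⇒ h·k1=z·y_n;  k2=λ(1+5/7z)y_n ⇒ h·k2=z(1+5/7z)y_n
  y_{n+1}/y_n = 1 − 1/6z + 7/6z(1+5/7z) = 1 + z + 5/6z²
  R(z) = 1 + z + 5/6z².

Need |R(x)|<1, x<0.
x=-0.61: |R|=0.7001
R=1: x+5/6x²=0 ⇒ x=−6/5=-1.2000; min R=1−1/(4·5/6)=0.7000>−1
Confirm numerically:
  x=-0.876: |R|=0.76348 <1
  x=-0.791: |R|=0.73040 <1
  x=-0.671: |R|=0.70420 <1
  x=-0.504: |R|=0.70768 <1
  x=-1.651: |R|=1.62050 >1
  x=-1.524: |R|=1.41148 >1
  x=-1.514: |R|=1.39616 >1
Stable set (-1.2000, 0).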